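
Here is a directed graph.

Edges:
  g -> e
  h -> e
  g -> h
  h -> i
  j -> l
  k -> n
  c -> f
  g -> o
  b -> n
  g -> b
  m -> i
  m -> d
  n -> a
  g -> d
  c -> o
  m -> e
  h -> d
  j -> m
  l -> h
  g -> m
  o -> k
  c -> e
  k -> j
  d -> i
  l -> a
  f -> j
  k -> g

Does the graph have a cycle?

Yes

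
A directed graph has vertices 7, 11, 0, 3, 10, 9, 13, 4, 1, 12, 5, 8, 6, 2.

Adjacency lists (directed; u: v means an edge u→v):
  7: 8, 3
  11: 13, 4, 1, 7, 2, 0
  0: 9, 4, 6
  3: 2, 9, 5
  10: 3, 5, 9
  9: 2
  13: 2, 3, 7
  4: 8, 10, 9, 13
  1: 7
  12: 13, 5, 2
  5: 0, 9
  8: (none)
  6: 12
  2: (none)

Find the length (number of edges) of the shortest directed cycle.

For each vertex v, BFS finds the shortest path from v back to v.
The shortest such closed walk is 0 → 6 → 12 → 5 → 0, length 4.

4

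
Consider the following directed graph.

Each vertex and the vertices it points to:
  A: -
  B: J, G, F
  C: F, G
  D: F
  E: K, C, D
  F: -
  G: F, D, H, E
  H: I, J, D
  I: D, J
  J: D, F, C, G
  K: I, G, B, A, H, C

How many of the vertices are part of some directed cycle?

A vertex is on a directed cycle iff it belongs to a strongly connected component of size ≥ 2 (or has a self-loop).
The vertices on cycles are {B, C, E, G, H, I, J, K} — 8 in total.

8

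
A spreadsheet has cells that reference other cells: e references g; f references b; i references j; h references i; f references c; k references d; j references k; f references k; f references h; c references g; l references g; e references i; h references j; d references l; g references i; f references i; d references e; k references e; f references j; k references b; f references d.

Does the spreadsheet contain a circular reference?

Yes

DFS with white/gray/black marking, starting from e:
e gray
  g gray
    i gray
      j gray
        k gray
          b gray
          b black
          d gray
            l gray
              l→g: g is gray → back edge
Back edge found, so a cycle exists: g → i → j → k → d → l → g.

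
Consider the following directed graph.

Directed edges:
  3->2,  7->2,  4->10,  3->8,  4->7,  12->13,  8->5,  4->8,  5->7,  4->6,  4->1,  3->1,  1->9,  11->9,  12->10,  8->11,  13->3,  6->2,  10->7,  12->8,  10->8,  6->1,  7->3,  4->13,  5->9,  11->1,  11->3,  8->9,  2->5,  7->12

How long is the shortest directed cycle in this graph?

3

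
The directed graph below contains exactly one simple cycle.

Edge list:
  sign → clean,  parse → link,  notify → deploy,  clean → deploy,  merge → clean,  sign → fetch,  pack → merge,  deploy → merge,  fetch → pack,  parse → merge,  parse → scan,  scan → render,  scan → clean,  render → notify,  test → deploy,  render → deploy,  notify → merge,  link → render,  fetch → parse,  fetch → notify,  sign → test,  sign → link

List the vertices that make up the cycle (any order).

clean, merge, deploy

DFS with gray/black marking from clean:
clean gray
  deploy gray
    merge gray
      merge→clean: clean is gray → back edge
Back edge closes the cycle clean → deploy → merge → clean; its vertices are {clean, merge, deploy}.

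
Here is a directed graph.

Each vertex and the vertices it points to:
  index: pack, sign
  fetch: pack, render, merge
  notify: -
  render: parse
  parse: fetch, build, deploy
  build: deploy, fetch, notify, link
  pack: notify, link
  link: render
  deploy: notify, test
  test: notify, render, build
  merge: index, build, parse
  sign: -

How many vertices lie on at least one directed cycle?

10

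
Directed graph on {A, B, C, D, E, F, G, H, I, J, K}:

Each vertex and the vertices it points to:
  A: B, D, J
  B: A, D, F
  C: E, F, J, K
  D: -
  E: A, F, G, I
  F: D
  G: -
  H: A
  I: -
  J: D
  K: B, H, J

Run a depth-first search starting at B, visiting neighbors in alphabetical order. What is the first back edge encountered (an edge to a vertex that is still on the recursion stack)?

A→B

DFS from B (visiting neighbors in alphabetical order); mark gray on enter, black on exit:
B gray
  A gray
    A→B: B is gray → back edge
First back edge: A → B.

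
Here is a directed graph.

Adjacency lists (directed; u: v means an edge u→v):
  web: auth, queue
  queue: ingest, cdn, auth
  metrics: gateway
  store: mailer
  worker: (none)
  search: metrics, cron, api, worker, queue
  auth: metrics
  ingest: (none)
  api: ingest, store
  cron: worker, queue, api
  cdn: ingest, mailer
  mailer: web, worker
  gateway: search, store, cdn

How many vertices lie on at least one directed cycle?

A vertex is on a directed cycle iff it belongs to a strongly connected component of size ≥ 2 (or has a self-loop).
The vertices on cycles are {api, cdn, web, auth, cron, queue, store, mailer, search, gateway, metrics} — 11 in total.

11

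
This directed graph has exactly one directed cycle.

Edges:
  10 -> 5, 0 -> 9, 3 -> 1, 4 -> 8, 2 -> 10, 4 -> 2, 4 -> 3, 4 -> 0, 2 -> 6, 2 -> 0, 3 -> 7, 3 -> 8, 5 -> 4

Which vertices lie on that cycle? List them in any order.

2, 4, 5, 10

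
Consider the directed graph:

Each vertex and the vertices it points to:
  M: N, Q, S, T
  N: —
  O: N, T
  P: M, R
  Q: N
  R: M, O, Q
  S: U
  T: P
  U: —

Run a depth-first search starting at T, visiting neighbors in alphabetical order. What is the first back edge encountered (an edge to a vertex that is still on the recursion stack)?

DFS from T (visiting neighbors in alphabetical order); mark gray on enter, black on exit:
T gray
  P gray
    M gray
      N gray
      N black
      Q gray
        Q→N: N black — skip
      Q black
      S gray
        U gray
        U black
      S black
      M→T: T is gray → back edge
First back edge: M → T.

M->T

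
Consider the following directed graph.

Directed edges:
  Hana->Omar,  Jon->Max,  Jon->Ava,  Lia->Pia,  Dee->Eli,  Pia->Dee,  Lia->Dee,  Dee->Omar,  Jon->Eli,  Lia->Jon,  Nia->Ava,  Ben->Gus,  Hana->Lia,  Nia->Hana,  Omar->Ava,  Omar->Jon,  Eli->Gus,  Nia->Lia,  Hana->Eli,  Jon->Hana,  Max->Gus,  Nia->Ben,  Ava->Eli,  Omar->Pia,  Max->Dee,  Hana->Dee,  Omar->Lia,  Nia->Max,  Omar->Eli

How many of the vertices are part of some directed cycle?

A vertex is on a directed cycle iff it belongs to a strongly connected component of size ≥ 2 (or has a self-loop).
The vertices on cycles are {Dee, Jon, Lia, Max, Pia, Hana, Omar} — 7 in total.

7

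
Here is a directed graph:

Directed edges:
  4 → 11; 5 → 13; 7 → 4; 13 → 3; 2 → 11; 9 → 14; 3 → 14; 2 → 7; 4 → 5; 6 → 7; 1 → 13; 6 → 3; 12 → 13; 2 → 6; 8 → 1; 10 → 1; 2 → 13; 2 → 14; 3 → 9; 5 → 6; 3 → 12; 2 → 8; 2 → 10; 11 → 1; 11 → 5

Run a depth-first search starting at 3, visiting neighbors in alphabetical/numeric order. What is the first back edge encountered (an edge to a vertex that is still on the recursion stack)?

13->3

DFS from 3 (visiting neighbors in alphabetical/numeric order); mark gray on enter, black on exit:
3 gray
  9 gray
    14 gray
    14 black
  9 black
  12 gray
    13 gray
      13→3: 3 is gray → back edge
First back edge: 13 → 3.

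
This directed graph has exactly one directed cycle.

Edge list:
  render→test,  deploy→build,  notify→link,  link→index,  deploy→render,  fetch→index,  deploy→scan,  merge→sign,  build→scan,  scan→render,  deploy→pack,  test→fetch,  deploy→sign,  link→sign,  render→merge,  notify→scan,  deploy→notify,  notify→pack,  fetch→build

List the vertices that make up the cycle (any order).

scan, test, build, fetch, render

DFS with gray/black marking from render:
render gray
  test gray
    fetch gray
      index gray
      index black
      build gray
        scan gray
          scan→render: render is gray → back edge
Back edge closes the cycle render → test → fetch → build → scan → render; its vertices are {scan, test, build, fetch, render}.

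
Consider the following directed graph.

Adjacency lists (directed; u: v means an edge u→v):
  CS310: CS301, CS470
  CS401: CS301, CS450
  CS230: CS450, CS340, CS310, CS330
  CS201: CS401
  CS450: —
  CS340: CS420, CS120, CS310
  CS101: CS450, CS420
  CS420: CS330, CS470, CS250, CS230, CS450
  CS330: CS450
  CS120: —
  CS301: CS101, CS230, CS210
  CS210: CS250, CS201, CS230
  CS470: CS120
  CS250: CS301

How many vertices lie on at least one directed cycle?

A vertex is on a directed cycle iff it belongs to a strongly connected component of size ≥ 2 (or has a self-loop).
The vertices on cycles are {CS101, CS201, CS210, CS230, CS250, CS301, CS310, CS340, CS401, CS420} — 10 in total.

10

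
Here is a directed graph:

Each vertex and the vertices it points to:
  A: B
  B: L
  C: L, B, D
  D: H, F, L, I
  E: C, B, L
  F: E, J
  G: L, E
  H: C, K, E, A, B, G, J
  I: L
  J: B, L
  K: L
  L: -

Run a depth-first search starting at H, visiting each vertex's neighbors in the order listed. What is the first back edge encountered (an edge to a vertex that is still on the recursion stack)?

DFS from H (visiting each vertex's neighbors in the order listed); mark gray on enter, black on exit:
H gray
  C gray
    L gray
    L black
    B gray
      B→L: L black — skip
    B black
    D gray
      D→H: H is gray → back edge
First back edge: D → H.

D->H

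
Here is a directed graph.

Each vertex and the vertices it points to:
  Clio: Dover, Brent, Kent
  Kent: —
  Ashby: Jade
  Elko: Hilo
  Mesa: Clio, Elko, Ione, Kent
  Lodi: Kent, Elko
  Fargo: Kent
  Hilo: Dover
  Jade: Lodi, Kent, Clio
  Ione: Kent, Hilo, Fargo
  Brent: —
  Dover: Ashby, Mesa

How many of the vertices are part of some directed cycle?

9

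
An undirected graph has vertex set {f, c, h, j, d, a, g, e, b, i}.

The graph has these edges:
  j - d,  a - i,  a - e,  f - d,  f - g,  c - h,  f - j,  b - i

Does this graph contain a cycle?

DFS, tracking each vertex's parent; an edge to a visited non-parent vertex closes a cycle.
Start from g:
visit g (parent –)
  visit f (parent g)
    visit j (parent f)
      j–f: parent, skip
      visit d (parent j)
        d–j: parent, skip
        d–f: f visited and ≠ parent → cycle
Cycle: f – j – d – f.

Yes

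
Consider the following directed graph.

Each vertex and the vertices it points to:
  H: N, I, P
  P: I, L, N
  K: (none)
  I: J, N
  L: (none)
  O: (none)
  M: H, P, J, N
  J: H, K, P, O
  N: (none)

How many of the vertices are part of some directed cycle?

A vertex is on a directed cycle iff it belongs to a strongly connected component of size ≥ 2 (or has a self-loop).
The vertices on cycles are {H, I, J, P} — 4 in total.

4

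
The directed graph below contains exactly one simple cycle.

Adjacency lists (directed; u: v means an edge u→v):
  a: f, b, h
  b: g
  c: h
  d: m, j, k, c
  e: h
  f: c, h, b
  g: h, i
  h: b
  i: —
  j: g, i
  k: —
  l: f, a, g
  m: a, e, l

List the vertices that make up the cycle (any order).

b, g, h

DFS with gray/black marking from b:
b gray
  g gray
    h gray
      h→b: b is gray → back edge
Back edge closes the cycle b → g → h → b; its vertices are {b, g, h}.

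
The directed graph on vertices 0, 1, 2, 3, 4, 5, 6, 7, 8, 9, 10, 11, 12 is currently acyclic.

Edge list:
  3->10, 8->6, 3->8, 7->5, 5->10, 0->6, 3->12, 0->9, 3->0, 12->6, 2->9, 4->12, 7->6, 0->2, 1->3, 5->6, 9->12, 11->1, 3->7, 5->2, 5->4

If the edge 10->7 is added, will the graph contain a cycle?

Adding 10→7 creates a cycle iff 7 can already reach 10.
Path from 7: 7 → 5 → 10.
So 7 → … → 10 → 7 is a cycle.

Yes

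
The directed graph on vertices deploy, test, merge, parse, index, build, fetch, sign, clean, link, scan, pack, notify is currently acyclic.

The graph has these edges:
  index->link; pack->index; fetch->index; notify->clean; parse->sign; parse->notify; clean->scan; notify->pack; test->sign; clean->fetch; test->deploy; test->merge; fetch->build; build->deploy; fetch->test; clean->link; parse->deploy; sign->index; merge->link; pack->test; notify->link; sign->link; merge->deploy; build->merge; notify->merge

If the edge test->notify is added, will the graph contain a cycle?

Yes

Adding test→notify creates a cycle iff notify can already reach test.
Path from notify: notify → pack → test.
So notify → … → test → notify is a cycle.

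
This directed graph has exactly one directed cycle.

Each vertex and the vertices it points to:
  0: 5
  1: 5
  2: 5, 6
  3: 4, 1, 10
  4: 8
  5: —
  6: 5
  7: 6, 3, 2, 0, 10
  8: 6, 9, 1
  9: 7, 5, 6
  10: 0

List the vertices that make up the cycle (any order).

3, 4, 7, 8, 9

DFS with gray/black marking from 8:
8 gray
  6 gray
    5 gray
    5 black
  6 black
  9 gray
    7 gray
      7→6: 6 black — skip
      3 gray
        4 gray
          4→8: 8 is gray → back edge
Back edge closes the cycle 8 → 9 → 7 → 3 → 4 → 8; its vertices are {3, 4, 7, 8, 9}.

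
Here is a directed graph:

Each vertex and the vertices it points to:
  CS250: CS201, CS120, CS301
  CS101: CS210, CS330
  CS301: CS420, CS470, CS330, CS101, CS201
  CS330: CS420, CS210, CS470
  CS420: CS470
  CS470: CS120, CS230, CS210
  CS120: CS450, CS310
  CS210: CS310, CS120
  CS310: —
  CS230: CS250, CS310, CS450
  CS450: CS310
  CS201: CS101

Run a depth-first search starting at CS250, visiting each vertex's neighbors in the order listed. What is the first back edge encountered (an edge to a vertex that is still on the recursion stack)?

DFS from CS250 (visiting each vertex's neighbors in the order listed); mark gray on enter, black on exit:
CS250 gray
  CS201 gray
    CS101 gray
      CS210 gray
        CS310 gray
        CS310 black
        CS120 gray
          CS450 gray
            CS450→CS310: CS310 black — skip
          CS450 black
          CS120→CS310: CS310 black — skip
        CS120 black
      CS210 black
      CS330 gray
        CS420 gray
          CS470 gray
            CS470→CS120: CS120 black — skip
            CS230 gray
              CS230→CS250: CS250 is gray → back edge
First back edge: CS230 → CS250.

CS230→CS250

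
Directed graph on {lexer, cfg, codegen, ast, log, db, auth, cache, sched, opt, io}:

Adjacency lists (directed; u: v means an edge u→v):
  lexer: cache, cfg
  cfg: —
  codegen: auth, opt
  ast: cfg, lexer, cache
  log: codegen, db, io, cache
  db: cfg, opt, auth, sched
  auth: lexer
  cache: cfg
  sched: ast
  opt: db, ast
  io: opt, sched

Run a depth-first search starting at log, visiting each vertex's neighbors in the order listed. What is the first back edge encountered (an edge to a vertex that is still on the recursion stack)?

db->opt

DFS from log (visiting each vertex's neighbors in the order listed); mark gray on enter, black on exit:
log gray
  codegen gray
    auth gray
      lexer gray
        cache gray
          cfg gray
          cfg black
        cache black
        lexer→cfg: cfg black — skip
      lexer black
    auth black
    opt gray
      db gray
        db→cfg: cfg black — skip
        db→opt: opt is gray → back edge
First back edge: db → opt.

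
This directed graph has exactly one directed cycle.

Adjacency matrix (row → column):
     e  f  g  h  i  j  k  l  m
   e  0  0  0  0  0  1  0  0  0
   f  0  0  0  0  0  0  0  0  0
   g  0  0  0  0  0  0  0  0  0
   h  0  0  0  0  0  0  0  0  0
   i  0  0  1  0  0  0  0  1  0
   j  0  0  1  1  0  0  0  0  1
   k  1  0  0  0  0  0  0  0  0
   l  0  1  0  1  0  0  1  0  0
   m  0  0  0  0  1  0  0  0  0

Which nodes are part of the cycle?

e, i, j, k, l, m

DFS with gray/black marking from l:
l gray
  h gray
  h black
  f gray
  f black
  k gray
    e gray
      j gray
        j→h: h black — skip
        m gray
          i gray
            i→l: l is gray → back edge
Back edge closes the cycle l → k → e → j → m → i → l; its vertices are {e, i, j, k, l, m}.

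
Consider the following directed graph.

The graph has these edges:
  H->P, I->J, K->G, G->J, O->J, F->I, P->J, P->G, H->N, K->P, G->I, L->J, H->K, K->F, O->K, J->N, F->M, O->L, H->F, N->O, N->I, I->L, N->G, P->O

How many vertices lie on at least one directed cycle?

9

A vertex is on a directed cycle iff it belongs to a strongly connected component of size ≥ 2 (or has a self-loop).
The vertices on cycles are {F, G, I, J, K, L, N, O, P} — 9 in total.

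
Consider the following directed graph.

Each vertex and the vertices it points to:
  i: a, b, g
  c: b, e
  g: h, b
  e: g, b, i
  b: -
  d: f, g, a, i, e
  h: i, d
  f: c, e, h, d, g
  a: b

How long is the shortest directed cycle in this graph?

2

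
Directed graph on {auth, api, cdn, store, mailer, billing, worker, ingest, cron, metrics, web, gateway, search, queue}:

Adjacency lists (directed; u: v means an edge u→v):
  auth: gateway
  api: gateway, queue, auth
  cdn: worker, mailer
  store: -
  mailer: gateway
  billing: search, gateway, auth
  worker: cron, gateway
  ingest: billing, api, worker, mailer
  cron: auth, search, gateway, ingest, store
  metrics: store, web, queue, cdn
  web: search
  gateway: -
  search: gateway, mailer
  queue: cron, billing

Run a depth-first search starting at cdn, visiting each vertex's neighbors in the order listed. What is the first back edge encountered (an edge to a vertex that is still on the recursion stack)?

DFS from cdn (visiting each vertex's neighbors in the order listed); mark gray on enter, black on exit:
cdn gray
  worker gray
    cron gray
      auth gray
        gateway gray
        gateway black
      auth black
      search gray
        search→gateway: gateway black — skip
        mailer gray
          mailer→gateway: gateway black — skip
        mailer black
      search black
      cron→gateway: gateway black — skip
      ingest gray
        billing gray
          billing→search: search black — skip
          billing→gateway: gateway black — skip
          billing→auth: auth black — skip
        billing black
        api gray
          api→gateway: gateway black — skip
          queue gray
            queue→cron: cron is gray → back edge
First back edge: queue → cron.

queue->cron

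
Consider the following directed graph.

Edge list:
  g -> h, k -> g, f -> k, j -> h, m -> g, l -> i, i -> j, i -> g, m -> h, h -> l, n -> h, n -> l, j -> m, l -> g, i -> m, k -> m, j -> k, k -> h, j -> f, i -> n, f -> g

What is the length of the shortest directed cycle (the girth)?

For each vertex v, BFS finds the shortest path from v back to v.
The shortest such closed walk is l → i → n → l, length 3.

3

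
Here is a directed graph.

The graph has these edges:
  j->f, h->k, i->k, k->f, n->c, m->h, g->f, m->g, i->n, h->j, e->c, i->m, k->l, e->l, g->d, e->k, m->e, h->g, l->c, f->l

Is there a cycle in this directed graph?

No

DFS with white/gray/black marking, starting from m:
m gray
  g gray
    f gray
      l gray
        c gray
        c black
      l black
    f black
    d gray
    d black
  g black
  h gray
    k gray
      k→f: f black — skip
      k→l: l black — skip
    k black
    j gray
      j→f: f black — skip
    j black
    h→g: g black — skip
  h black
  e gray
    e→l: l black — skip
    e→k: k black — skip
    e→c: c black — skip
  e black
m black
n gray
  n→c: c black — skip
n black
i gray
  i→m: m black — skip
  i→k: k black — skip
  i→n: n black — skip
i black
Every edge goes to a white or black vertex — no back edge, so the graph is acyclic.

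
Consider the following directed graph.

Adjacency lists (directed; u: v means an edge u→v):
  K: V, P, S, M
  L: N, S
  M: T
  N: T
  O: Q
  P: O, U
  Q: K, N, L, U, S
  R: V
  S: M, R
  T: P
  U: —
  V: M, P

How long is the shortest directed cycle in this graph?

4

For each vertex v, BFS finds the shortest path from v back to v.
The shortest such closed walk is O → Q → K → P → O, length 4.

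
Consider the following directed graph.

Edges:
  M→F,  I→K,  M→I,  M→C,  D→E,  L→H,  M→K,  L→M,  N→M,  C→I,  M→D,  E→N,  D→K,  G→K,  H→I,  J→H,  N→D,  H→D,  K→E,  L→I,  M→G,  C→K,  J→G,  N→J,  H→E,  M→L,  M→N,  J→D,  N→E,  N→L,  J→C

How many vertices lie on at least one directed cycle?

A vertex is on a directed cycle iff it belongs to a strongly connected component of size ≥ 2 (or has a self-loop).
The vertices on cycles are {C, D, E, G, H, I, J, K, L, M, N} — 11 in total.

11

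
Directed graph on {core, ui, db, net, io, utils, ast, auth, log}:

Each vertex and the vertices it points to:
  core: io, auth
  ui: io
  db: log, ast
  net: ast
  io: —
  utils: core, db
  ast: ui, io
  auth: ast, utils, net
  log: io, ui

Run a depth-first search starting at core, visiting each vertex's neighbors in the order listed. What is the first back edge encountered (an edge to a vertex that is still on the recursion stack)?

utils->core

DFS from core (visiting each vertex's neighbors in the order listed); mark gray on enter, black on exit:
core gray
  io gray
  io black
  auth gray
    ast gray
      ui gray
        ui→io: io black — skip
      ui black
      ast→io: io black — skip
    ast black
    utils gray
      utils→core: core is gray → back edge
First back edge: utils → core.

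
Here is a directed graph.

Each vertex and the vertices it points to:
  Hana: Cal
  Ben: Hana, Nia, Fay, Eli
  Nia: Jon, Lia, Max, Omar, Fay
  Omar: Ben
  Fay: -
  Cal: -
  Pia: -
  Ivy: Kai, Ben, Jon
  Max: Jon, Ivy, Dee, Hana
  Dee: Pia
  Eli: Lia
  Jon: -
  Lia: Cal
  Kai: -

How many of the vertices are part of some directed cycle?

5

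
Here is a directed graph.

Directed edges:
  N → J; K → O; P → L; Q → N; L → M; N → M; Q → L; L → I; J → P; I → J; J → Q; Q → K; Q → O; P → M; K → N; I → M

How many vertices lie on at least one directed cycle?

7

A vertex is on a directed cycle iff it belongs to a strongly connected component of size ≥ 2 (or has a self-loop).
The vertices on cycles are {I, J, K, L, N, P, Q} — 7 in total.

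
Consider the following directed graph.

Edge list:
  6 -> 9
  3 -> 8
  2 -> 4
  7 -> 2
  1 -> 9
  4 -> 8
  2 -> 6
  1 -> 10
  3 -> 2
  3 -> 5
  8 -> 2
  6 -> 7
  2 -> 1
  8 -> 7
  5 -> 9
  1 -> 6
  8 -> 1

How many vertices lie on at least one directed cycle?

6

A vertex is on a directed cycle iff it belongs to a strongly connected component of size ≥ 2 (or has a self-loop).
The vertices on cycles are {1, 2, 4, 6, 7, 8} — 6 in total.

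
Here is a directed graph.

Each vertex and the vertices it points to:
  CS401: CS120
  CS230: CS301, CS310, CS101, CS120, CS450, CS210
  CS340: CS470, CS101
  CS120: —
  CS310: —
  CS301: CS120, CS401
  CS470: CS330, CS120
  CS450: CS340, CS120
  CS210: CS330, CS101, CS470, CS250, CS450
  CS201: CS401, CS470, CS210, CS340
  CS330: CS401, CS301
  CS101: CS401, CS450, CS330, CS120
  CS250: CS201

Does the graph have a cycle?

DFS with white/gray/black marking, starting from CS310:
CS310 gray
CS310 black
CS401 gray
  CS120 gray
  CS120 black
CS401 black
CS230 gray
  CS301 gray
    CS301→CS120: CS120 black — skip
    CS301→CS401: CS401 black — skip
  CS301 black
  CS230→CS310: CS310 black — skip
  CS101 gray
    CS101→CS401: CS401 black — skip
    CS450 gray
      CS340 gray
        CS470 gray
          CS330 gray
            CS330→CS401: CS401 black — skip
            CS330→CS301: CS301 black — skip
          CS330 black
          CS470→CS120: CS120 black — skip
        CS470 black
        CS340→CS101: CS101 is gray → back edge
Back edge found, so a cycle exists: CS101 → CS450 → CS340 → CS101.

Yes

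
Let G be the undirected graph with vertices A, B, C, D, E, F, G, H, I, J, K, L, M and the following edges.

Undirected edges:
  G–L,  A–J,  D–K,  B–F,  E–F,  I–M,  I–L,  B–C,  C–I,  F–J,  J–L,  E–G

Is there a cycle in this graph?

Yes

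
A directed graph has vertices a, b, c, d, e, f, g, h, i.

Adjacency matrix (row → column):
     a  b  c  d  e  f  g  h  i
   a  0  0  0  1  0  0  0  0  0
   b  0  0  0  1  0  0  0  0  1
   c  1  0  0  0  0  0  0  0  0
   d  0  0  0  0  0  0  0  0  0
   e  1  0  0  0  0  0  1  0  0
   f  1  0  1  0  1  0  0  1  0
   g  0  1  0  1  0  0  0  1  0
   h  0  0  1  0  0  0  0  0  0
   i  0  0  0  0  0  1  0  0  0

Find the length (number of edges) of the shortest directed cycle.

5

For each vertex v, BFS finds the shortest path from v back to v.
The shortest such closed walk is i → f → e → g → b → i, length 5.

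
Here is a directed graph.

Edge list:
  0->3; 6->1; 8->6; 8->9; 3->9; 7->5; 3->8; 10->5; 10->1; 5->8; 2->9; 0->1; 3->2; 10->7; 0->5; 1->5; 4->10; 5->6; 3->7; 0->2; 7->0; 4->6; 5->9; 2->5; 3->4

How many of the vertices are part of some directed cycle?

9

A vertex is on a directed cycle iff it belongs to a strongly connected component of size ≥ 2 (or has a self-loop).
The vertices on cycles are {0, 1, 3, 4, 5, 6, 7, 8, 10} — 9 in total.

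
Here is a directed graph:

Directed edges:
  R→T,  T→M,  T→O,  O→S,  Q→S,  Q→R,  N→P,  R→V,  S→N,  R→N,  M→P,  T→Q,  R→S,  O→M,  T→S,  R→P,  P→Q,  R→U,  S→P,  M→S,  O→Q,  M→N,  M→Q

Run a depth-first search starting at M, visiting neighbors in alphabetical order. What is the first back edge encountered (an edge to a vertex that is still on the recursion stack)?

R->N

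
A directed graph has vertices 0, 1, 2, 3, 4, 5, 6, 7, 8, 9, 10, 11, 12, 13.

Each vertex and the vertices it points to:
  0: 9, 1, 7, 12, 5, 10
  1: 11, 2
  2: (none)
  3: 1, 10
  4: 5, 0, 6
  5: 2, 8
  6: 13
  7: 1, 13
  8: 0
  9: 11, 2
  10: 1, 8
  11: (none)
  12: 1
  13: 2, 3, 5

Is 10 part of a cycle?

10 is on a cycle iff 10 can reach itself via ≥1 edge.
10 → 8 → 0 → 10 — yes.

Yes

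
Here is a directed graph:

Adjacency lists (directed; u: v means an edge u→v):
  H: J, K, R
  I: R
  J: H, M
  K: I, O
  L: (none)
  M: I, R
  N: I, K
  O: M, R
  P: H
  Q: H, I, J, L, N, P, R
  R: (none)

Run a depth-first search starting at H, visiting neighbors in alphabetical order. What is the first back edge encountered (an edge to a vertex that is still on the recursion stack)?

J→H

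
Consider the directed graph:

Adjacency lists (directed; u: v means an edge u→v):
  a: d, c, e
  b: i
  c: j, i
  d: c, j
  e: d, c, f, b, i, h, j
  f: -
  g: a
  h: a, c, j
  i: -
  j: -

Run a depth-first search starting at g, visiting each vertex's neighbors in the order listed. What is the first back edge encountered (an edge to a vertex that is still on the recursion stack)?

DFS from g (visiting each vertex's neighbors in the order listed); mark gray on enter, black on exit:
g gray
  a gray
    d gray
      c gray
        j gray
        j black
        i gray
        i black
      c black
      d→j: j black — skip
    d black
    a→c: c black — skip
    e gray
      e→d: d black — skip
      e→c: c black — skip
      f gray
      f black
      b gray
        b→i: i black — skip
      b black
      e→i: i black — skip
      h gray
        h→a: a is gray → back edge
First back edge: h → a.

h→a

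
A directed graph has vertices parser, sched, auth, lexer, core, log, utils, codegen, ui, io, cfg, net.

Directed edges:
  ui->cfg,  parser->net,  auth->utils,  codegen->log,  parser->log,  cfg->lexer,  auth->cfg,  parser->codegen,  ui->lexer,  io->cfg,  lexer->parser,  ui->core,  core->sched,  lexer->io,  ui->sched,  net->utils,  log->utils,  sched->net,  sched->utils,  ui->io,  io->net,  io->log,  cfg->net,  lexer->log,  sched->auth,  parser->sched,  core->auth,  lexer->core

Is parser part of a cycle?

parser is on a cycle iff parser can reach itself via ≥1 edge.
parser → sched → auth → cfg → lexer → parser — yes.

Yes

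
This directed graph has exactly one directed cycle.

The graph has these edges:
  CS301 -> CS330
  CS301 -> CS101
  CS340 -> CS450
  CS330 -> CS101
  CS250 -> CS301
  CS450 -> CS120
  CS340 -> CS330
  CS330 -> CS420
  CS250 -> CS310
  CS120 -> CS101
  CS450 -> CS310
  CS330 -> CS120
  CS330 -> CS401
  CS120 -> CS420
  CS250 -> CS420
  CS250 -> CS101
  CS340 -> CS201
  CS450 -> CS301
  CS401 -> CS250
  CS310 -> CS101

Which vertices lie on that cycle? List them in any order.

DFS with gray/black marking from CS301:
CS301 gray
  CS101 gray
  CS101 black
  CS330 gray
    CS330→CS101: CS101 black — skip
    CS420 gray
    CS420 black
    CS401 gray
      CS250 gray
        CS250→CS101: CS101 black — skip
        CS310 gray
          CS310→CS101: CS101 black — skip
        CS310 black
        CS250→CS301: CS301 is gray → back edge
Back edge closes the cycle CS301 → CS330 → CS401 → CS250 → CS301; its vertices are {CS250, CS301, CS330, CS401}.

CS250, CS301, CS330, CS401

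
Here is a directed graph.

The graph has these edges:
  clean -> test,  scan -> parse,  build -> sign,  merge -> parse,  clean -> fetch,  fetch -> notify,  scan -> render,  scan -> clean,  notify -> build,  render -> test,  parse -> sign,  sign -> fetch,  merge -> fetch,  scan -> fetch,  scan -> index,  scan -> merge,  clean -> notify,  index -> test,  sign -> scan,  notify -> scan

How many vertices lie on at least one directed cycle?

A vertex is on a directed cycle iff it belongs to a strongly connected component of size ≥ 2 (or has a self-loop).
The vertices on cycles are {scan, sign, build, clean, fetch, merge, parse, notify} — 8 in total.

8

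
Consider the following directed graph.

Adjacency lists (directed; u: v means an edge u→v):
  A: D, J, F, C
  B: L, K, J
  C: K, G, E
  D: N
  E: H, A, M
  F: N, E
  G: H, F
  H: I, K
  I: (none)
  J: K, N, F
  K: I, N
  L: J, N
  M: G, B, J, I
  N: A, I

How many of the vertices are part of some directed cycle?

A vertex is on a directed cycle iff it belongs to a strongly connected component of size ≥ 2 (or has a self-loop).
The vertices on cycles are {A, B, C, D, E, F, G, H, J, K, L, M, N} — 13 in total.

13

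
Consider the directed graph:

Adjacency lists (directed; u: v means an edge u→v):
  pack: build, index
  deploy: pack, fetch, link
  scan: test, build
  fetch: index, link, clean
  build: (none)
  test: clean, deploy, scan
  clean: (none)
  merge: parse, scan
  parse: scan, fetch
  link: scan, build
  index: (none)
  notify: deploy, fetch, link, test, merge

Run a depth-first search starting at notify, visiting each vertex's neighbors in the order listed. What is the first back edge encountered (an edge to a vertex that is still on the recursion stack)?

DFS from notify (visiting each vertex's neighbors in the order listed); mark gray on enter, black on exit:
notify gray
  deploy gray
    pack gray
      build gray
      build black
      index gray
      index black
    pack black
    fetch gray
      fetch→index: index black — skip
      link gray
        scan gray
          test gray
            clean gray
            clean black
            test→deploy: deploy is gray → back edge
First back edge: test → deploy.

test→deploy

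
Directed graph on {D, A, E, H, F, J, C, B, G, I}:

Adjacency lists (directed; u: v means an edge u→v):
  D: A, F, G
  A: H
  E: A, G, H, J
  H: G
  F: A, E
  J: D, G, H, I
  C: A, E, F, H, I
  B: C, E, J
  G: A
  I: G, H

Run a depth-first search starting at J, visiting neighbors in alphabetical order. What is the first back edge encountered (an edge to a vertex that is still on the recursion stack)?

DFS from J (visiting neighbors in alphabetical order); mark gray on enter, black on exit:
J gray
  D gray
    A gray
      H gray
        G gray
          G→A: A is gray → back edge
First back edge: G → A.

G→A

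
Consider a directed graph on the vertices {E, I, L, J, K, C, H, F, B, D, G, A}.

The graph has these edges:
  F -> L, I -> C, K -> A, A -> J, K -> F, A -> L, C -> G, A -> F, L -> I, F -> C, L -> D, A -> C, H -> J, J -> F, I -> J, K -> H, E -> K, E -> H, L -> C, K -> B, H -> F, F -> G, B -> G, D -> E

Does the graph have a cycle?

Yes

DFS with white/gray/black marking, starting from L:
L gray
  D gray
    E gray
      K gray
        H gray
          J gray
            F gray
              F→L: L is gray → back edge
Back edge found, so a cycle exists: L → D → E → K → H → J → F → L.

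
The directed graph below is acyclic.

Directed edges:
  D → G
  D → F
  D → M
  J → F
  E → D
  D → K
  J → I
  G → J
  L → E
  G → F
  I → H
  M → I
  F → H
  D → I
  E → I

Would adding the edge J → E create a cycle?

Yes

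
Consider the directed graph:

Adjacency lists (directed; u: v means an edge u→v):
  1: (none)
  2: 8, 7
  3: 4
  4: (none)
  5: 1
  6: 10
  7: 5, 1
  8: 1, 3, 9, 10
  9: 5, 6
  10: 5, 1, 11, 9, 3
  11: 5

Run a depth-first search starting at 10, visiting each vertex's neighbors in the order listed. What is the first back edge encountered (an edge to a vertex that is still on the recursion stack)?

6→10

DFS from 10 (visiting each vertex's neighbors in the order listed); mark gray on enter, black on exit:
10 gray
  5 gray
    1 gray
    1 black
  5 black
  10→1: 1 black — skip
  11 gray
    11→5: 5 black — skip
  11 black
  9 gray
    9→5: 5 black — skip
    6 gray
      6→10: 10 is gray → back edge
First back edge: 6 → 10.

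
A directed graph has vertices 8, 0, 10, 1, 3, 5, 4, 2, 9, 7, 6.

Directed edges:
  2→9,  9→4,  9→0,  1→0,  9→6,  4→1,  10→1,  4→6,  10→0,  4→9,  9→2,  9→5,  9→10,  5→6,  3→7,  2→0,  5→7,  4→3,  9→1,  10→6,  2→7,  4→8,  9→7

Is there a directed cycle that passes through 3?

No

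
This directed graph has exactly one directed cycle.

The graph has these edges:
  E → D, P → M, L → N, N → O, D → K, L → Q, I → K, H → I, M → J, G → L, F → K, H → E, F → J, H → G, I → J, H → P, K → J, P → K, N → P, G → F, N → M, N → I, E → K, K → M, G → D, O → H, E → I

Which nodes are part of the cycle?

G, H, L, N, O

DFS with gray/black marking from H:
H gray
  G gray
    D gray
      K gray
        J gray
        J black
        M gray
          M→J: J black — skip
        M black
      K black
    D black
    F gray
      F→K: K black — skip
      F→J: J black — skip
    F black
    L gray
      Q gray
      Q black
      N gray
        P gray
          P→M: M black — skip
          P→K: K black — skip
        P black
        I gray
          I→J: J black — skip
          I→K: K black — skip
        I black
        N→M: M black — skip
        O gray
          O→H: H is gray → back edge
Back edge closes the cycle H → G → L → N → O → H; its vertices are {G, H, L, N, O}.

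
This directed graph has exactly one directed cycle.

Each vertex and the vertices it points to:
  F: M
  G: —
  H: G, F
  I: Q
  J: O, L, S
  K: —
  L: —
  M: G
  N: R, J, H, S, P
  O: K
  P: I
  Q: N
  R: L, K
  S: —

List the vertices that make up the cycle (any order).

I, N, P, Q

DFS with gray/black marking from N:
N gray
  R gray
    L gray
    L black
    K gray
    K black
  R black
  J gray
    O gray
      O→K: K black — skip
    O black
    J→L: L black — skip
    S gray
    S black
  J black
  H gray
    G gray
    G black
    F gray
      M gray
        M→G: G black — skip
      M black
    F black
  H black
  N→S: S black — skip
  P gray
    I gray
      Q gray
        Q→N: N is gray → back edge
Back edge closes the cycle N → P → I → Q → N; its vertices are {I, N, P, Q}.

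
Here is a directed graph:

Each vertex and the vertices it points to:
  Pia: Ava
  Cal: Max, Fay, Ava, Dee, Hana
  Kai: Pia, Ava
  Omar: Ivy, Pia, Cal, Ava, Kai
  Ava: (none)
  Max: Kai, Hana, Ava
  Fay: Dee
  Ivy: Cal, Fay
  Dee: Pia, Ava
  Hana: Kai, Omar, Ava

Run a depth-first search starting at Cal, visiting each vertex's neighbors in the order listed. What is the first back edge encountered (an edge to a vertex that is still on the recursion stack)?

Ivy→Cal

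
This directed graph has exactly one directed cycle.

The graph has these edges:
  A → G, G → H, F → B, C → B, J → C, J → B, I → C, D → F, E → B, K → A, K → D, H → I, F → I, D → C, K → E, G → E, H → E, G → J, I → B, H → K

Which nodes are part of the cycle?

DFS with gray/black marking from K:
K gray
  A gray
    G gray
      J gray
        C gray
          B gray
          B black
        C black
        J→B: B black — skip
      J black
      H gray
        I gray
          I→B: B black — skip
          I→C: C black — skip
        I black
        H→K: K is gray → back edge
Back edge closes the cycle K → A → G → H → K; its vertices are {A, G, H, K}.

A, G, H, K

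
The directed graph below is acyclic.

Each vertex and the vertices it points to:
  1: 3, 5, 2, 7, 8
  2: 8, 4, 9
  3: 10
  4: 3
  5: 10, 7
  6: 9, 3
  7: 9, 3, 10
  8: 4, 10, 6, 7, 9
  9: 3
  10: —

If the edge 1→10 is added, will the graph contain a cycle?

Adding 1→10 creates a cycle iff 10 can already reach 1.
Explore from 10: no path reaches 1. The graph stays acyclic.

No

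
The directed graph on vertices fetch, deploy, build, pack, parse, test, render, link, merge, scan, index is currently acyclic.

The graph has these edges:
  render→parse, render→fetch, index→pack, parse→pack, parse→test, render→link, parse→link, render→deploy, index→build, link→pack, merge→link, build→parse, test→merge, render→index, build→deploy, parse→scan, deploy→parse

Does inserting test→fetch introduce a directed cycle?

No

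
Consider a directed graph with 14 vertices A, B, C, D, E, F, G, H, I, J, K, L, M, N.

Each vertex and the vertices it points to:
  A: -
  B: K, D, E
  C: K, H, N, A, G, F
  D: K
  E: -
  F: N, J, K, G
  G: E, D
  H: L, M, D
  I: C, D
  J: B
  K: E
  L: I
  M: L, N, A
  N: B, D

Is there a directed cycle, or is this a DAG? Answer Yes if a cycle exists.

Yes

DFS with white/gray/black marking, starting from H:
H gray
  L gray
    I gray
      C gray
        K gray
          E gray
          E black
        K black
        C→H: H is gray → back edge
Back edge found, so a cycle exists: H → L → I → C → H.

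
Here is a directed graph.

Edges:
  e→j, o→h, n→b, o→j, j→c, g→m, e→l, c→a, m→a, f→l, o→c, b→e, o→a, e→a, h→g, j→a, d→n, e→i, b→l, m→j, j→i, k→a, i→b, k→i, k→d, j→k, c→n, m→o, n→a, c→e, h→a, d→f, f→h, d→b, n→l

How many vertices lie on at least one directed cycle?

13

A vertex is on a directed cycle iff it belongs to a strongly connected component of size ≥ 2 (or has a self-loop).
The vertices on cycles are {b, c, d, e, f, g, h, i, j, k, m, n, o} — 13 in total.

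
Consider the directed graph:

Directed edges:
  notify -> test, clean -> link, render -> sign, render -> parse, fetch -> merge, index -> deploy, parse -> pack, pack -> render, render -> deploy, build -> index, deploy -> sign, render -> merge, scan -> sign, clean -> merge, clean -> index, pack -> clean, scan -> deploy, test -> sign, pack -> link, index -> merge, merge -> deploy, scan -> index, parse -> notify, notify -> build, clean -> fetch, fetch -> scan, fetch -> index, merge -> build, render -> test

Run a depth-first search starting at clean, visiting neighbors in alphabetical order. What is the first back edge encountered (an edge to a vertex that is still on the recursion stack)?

build→index

DFS from clean (visiting neighbors in alphabetical order); mark gray on enter, black on exit:
clean gray
  fetch gray
    index gray
      deploy gray
        sign gray
        sign black
      deploy black
      merge gray
        build gray
          build→index: index is gray → back edge
First back edge: build → index.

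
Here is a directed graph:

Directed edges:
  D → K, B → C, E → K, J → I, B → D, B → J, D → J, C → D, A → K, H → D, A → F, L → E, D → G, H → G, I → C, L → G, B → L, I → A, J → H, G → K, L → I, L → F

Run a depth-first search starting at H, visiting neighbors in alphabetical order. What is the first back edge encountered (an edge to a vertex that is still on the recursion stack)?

J→H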